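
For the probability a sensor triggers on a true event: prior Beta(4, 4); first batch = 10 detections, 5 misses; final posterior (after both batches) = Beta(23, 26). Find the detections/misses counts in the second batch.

Sequential conjugate updates are equivalent to a single update on the pooled data, so total successes = posterior α − prior α and total failures = posterior β − prior β.
Total across both batches: 23−4=19 detections, 26−4=22 misses.
Subtract the first batch: 19−10=9 detections and 22−5=17 misses.

9 detections and 17 misses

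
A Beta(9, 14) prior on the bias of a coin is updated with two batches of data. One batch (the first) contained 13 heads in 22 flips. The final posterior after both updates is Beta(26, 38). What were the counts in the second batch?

Because Beta–binomial updating is additive in the counts, the combined data contributed (α_post−α_prior, β_post−β_prior) successes and failures.
Total across both batches: 26−9=17 heads, 38−14=24 tails.
Subtract the first batch: 17−13=4 heads and 24−9=15 tails.

4 heads and 15 tails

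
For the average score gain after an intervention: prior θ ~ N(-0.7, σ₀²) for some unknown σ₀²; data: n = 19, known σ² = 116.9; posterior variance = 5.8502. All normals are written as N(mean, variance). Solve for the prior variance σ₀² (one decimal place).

For the Normal–Normal model with known σ², precisions add: τ_n = τ₀ + n/σ².
So 1/σ₀² = 1/5.8502 − 19/116.9 = 0.170934 − 0.162532 = 0.008402.
Hence σ₀² = 1/0.008402 ≈ 119.0.

σ₀² = 119.0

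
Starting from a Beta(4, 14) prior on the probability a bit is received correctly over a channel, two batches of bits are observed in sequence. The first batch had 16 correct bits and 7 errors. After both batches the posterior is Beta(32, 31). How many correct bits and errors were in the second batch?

12 correct bits and 10 errors

Sequential conjugate updates are equivalent to a single update on the pooled data, so total successes = posterior α − prior α and total failures = posterior β − prior β.
Total across both batches: 32−4=28 correct bits, 31−14=17 errors.
Subtract the first batch: 28−16=12 correct bits and 17−7=10 errors.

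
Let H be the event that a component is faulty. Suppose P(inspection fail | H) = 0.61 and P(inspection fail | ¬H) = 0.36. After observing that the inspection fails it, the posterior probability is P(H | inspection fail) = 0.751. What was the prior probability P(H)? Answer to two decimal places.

P(H) = 0.64

Bayes' rule in odds form gives O(H|E) = O(H)·[P(E|H)/P(E|¬H)], hence O(H) = O(H|E)/LR.
Posterior odds = 0.751/(1−0.751) = 3.0161. LR = 0.61/0.36 = 1.6944.
Prior odds = 3.0161/1.6944 = 1.7800, so P(H) = 1.7800/(1+1.7800) ≈ 0.64.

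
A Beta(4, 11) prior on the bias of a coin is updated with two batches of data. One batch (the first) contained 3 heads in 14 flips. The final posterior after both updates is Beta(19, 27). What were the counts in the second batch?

12 heads and 5 tails

Sequential conjugate updates are equivalent to a single update on the pooled data, so total successes = posterior α − prior α and total failures = posterior β − prior β.
Total across both batches: 19−4=15 heads, 27−11=16 tails.
Subtract the first batch: 15−3=12 heads and 16−11=5 tails.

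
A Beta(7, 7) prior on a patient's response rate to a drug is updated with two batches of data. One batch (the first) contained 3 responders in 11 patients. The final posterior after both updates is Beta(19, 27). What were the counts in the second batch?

9 responders and 12 non-responders

Sequential conjugate updates are equivalent to a single update on the pooled data, so total successes = posterior α − prior α and total failures = posterior β − prior β.
Total across both batches: 19−7=12 responders, 27−7=20 non-responders.
Subtract the first batch: 12−3=9 responders and 20−8=12 non-responders.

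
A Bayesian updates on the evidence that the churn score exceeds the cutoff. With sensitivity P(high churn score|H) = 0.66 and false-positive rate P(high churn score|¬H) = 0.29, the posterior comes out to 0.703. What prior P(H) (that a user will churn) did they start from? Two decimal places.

P(H) = 0.51

Bayes' rule in odds form gives O(H|E) = O(H)·[P(E|H)/P(E|¬H)], hence O(H) = O(H|E)/LR.
Posterior odds = 0.703/(1−0.703) = 2.3670. LR = 0.66/0.29 = 2.2759.
Prior odds = 2.3670/2.2759 = 1.0400, so P(H) = 1.0400/(1+1.0400) ≈ 0.51.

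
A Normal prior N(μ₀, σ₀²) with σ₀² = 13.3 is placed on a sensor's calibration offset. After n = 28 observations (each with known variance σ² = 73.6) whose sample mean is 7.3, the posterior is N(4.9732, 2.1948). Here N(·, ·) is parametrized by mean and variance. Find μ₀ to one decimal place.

The posterior mean is a precision-weighted average: μ_n = (τ₀μ₀ + τ_data·x̄)/(τ₀+τ_data), with τ₀=1/σ₀² and τ_data=n/σ².
Here τ₀ = 1/13.3 = 0.075188 and τ_data = 28/73.6 = 0.380435, so τ_n = 0.455623.
Rearranging for μ₀: μ₀ = (μ_n·τ_n − τ_data·x̄)/τ₀ = (4.9732·0.455623 − 0.380435·7.3) / 0.075188 = -0.511271/0.075188 ≈ -6.8.

μ₀ = -6.8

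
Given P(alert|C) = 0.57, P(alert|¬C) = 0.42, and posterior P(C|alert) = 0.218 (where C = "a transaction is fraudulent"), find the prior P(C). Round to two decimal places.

P(C) = 0.17

Bayes' rule in odds form gives O(C|E) = O(C)·[P(E|C)/P(E|¬C)], hence O(C) = O(C|E)/LR.
Posterior odds = 0.218/(1−0.218) = 0.2788. LR = 0.57/0.42 = 1.3571.
Prior odds = 0.2788/1.3571 = 0.2054, so P(C) = 0.2054/(1+0.2054) ≈ 0.17.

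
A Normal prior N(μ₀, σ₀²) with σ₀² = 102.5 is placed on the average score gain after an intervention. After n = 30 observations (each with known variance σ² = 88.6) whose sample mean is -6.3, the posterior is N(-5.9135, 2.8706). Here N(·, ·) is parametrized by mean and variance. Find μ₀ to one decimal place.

μ₀ = 7.5

The posterior mean is a precision-weighted average: μ_n = (τ₀μ₀ + τ_data·x̄)/(τ₀+τ_data), with τ₀=1/σ₀² and τ_data=n/σ².
Here τ₀ = 1/102.5 = 0.009756 and τ_data = 30/88.6 = 0.338600, so τ_n = 0.348356.
Rearranging for μ₀: μ₀ = (μ_n·τ_n − τ_data·x̄)/τ₀ = (-5.9135·0.348356 − 0.338600·-6.3) / 0.009756 = 0.073177/0.009756 ≈ 7.5.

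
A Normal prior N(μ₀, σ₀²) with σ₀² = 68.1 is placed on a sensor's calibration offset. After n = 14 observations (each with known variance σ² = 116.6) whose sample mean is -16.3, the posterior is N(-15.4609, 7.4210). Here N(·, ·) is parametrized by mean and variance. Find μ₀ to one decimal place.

μ₀ = -8.6

With known observation variance, the Normal–Normal posterior has precision τ_n = τ₀ + n/σ² and mean μ_n = (τ₀μ₀ + (n/σ²)x̄)/τ_n.
Here τ₀ = 1/68.1 = 0.014684 and τ_data = 14/116.6 = 0.120069, so τ_n = 0.134753.
Rearranging for μ₀: μ₀ = (μ_n·τ_n − τ_data·x̄)/τ₀ = (-15.4609·0.134753 − 0.120069·-16.3) / 0.014684 = -0.126278/0.014684 ≈ -8.6.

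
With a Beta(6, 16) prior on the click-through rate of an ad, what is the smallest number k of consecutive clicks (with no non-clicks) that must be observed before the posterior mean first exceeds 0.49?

k = 10

After k clicks and 0 non-clicks the posterior is Beta(6+k, 16), with mean (6+k)/(6+16+k).
Set (6+k)/(22+k) > 0.49 and solve: k > (0.49·22 − 6)/(1 − 0.49) = 9.373.
The smallest integer exceeding 9.373 is 10, and checking k=10: (16)/(32) = 0.5000 > 0.49.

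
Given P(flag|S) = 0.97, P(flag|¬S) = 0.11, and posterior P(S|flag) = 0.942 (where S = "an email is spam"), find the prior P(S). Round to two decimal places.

P(S) = 0.65

Bayes' rule in odds form gives O(S|E) = O(S)·[P(E|S)/P(E|¬S)], hence O(S) = O(S|E)/LR.
Posterior odds = 0.942/(1−0.942) = 16.2414. LR = 0.97/0.11 = 8.8182.
Prior odds = 16.2414/8.8182 = 1.8418, so P(S) = 1.8418/(1+1.8418) ≈ 0.65.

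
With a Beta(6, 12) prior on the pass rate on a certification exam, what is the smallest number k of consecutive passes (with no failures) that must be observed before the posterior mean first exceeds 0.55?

k = 9

After k passes and 0 failures the posterior is Beta(6+k, 12), with mean (6+k)/(6+12+k).
Set (6+k)/(18+k) > 0.55 and solve: k > (0.55·18 − 6)/(1 − 0.55) = 8.667.
The smallest integer exceeding 8.667 is 9, and checking k=9: (15)/(27) = 0.5556 > 0.55.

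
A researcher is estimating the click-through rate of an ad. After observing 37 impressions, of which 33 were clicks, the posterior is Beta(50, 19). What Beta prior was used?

Under Beta–binomial conjugacy the posterior parameters are (α+s, β+f).
So α = 50 − 33 = 17 and β = 19 − 4 = 15.

Beta(17, 15)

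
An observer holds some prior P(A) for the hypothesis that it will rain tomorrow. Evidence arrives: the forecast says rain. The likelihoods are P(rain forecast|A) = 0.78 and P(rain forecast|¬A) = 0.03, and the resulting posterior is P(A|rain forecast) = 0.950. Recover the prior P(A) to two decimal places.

P(A) = 0.42

In odds form, posterior odds = prior odds × likelihood ratio, so prior odds = posterior odds ÷ LR.
Posterior odds = 0.950/(1−0.950) = 19.0000. LR = 0.78/0.03 = 26.0000.
Prior odds = 19.0000/26.0000 = 0.7308, so P(A) = 0.7308/(1+0.7308) ≈ 0.42.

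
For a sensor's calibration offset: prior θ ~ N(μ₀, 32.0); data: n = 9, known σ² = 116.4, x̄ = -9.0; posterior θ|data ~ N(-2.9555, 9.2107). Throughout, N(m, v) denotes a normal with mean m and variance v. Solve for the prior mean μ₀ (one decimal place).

μ₀ = 12.0

With known observation variance, the Normal–Normal posterior has precision τ_n = τ₀ + n/σ² and mean μ_n = (τ₀μ₀ + (n/σ²)x̄)/τ_n.
Here τ₀ = 1/32.0 = 0.031250 and τ_data = 9/116.4 = 0.077320, so τ_n = 0.108570.
Rearranging for μ₀: μ₀ = (μ_n·τ_n − τ_data·x̄)/τ₀ = (-2.9555·0.108570 − 0.077320·-9.0) / 0.031250 = 0.375001/0.031250 ≈ 12.0.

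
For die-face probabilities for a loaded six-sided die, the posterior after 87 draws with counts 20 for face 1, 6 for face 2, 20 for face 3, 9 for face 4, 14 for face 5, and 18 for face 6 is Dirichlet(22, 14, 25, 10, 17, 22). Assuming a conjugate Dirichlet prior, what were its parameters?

For a Dirichlet(α) prior with multinomial counts c, the posterior is Dirichlet(α + c) componentwise.
Subtract each count from the matching posterior parameter: 22−20=2, 14−6=8, 25−20=5, 10−9=1, 17−14=3, 22−18=4.

Dirichlet(2, 8, 5, 1, 3, 4)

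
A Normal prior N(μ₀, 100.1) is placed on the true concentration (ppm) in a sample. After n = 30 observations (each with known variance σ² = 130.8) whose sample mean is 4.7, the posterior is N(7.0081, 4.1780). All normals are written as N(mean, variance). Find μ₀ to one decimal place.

The posterior mean is a precision-weighted average: μ_n = (τ₀μ₀ + τ_data·x̄)/(τ₀+τ_data), with τ₀=1/σ₀² and τ_data=n/σ².
Here τ₀ = 1/100.1 = 0.009990 and τ_data = 30/130.8 = 0.229358, so τ_n = 0.239348.
Rearranging for μ₀: μ₀ = (μ_n·τ_n − τ_data·x̄)/τ₀ = (7.0081·0.239348 − 0.229358·4.7) / 0.009990 = 0.599392/0.009990 ≈ 60.0.

μ₀ = 60.0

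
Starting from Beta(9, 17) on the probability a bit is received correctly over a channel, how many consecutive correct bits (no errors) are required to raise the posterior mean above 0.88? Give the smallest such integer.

k = 116

After k correct bits and 0 errors the posterior is Beta(9+k, 17), with mean (9+k)/(9+17+k).
Set (9+k)/(26+k) > 0.88 and solve: k > (0.88·26 − 9)/(1 − 0.88) = 115.667.
The smallest integer exceeding 115.667 is 116, and checking k=116: (125)/(142) = 0.8803 > 0.88.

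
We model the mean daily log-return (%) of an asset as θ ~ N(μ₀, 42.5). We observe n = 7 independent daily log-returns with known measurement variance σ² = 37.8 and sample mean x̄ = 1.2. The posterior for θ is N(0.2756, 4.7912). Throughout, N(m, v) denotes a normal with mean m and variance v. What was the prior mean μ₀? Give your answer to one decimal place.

With known observation variance, the Normal–Normal posterior has precision τ_n = τ₀ + n/σ² and mean μ_n = (τ₀μ₀ + (n/σ²)x̄)/τ_n.
Here τ₀ = 1/42.5 = 0.023529 and τ_data = 7/37.8 = 0.185185, so τ_n = 0.208714.
Rearranging for μ₀: μ₀ = (μ_n·τ_n − τ_data·x̄)/τ₀ = (0.2756·0.208714 − 0.185185·1.2) / 0.023529 = -0.164700/0.023529 ≈ -7.0.

μ₀ = -7.0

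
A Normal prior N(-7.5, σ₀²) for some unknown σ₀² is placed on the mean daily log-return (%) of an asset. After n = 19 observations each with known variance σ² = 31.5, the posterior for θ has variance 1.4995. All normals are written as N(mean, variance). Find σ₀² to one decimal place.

σ₀² = 15.7

For the Normal–Normal model with known σ², precisions add: τ_n = τ₀ + n/σ².
So 1/σ₀² = 1/1.4995 − 19/31.5 = 0.666889 − 0.603175 = 0.063714.
Hence σ₀² = 1/0.063714 ≈ 15.7.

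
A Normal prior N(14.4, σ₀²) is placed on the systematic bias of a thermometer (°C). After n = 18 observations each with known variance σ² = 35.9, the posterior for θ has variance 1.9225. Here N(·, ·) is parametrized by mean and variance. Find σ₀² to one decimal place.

For the Normal–Normal model with known σ², precisions add: τ_n = τ₀ + n/σ².
So 1/σ₀² = 1/1.9225 − 18/35.9 = 0.520156 − 0.501393 = 0.018763.
Hence σ₀² = 1/0.018763 ≈ 53.3.

σ₀² = 53.3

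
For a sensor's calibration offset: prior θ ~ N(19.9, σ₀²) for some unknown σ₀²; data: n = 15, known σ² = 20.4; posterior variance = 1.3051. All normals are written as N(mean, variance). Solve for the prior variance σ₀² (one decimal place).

For the Normal–Normal model with known σ², precisions add: τ_n = τ₀ + n/σ².
So 1/σ₀² = 1/1.3051 − 15/20.4 = 0.766225 − 0.735294 = 0.030931.
Hence σ₀² = 1/0.030931 ≈ 32.3.

σ₀² = 32.3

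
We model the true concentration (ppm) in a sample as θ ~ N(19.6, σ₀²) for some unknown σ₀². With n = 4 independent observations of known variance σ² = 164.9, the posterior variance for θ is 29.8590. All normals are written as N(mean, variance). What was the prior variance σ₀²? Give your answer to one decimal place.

Posterior precision equals prior precision plus data precision: 1/σ_n² = 1/σ₀² + n/σ².
So 1/σ₀² = 1/29.8590 − 4/164.9 = 0.033491 − 0.024257 = 0.009234.
Hence σ₀² = 1/0.009234 ≈ 108.3.

σ₀² = 108.3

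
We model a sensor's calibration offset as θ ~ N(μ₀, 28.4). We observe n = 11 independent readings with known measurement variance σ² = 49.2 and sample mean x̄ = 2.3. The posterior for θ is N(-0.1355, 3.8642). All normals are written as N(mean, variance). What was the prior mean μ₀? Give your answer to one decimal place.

μ₀ = -15.6

With known observation variance, the Normal–Normal posterior has precision τ_n = τ₀ + n/σ² and mean μ_n = (τ₀μ₀ + (n/σ²)x̄)/τ_n.
Here τ₀ = 1/28.4 = 0.035211 and τ_data = 11/49.2 = 0.223577, so τ_n = 0.258788.
Rearranging for μ₀: μ₀ = (μ_n·τ_n − τ_data·x̄)/τ₀ = (-0.1355·0.258788 − 0.223577·2.3) / 0.035211 = -0.549293/0.035211 ≈ -15.6.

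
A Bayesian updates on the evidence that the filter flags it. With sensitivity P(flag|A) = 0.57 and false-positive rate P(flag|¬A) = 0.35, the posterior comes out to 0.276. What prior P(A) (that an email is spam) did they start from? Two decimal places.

P(A) = 0.19

Bayes' rule in odds form gives O(A|E) = O(A)·[P(E|A)/P(E|¬A)], hence O(A) = O(A|E)/LR.
Posterior odds = 0.276/(1−0.276) = 0.3812. LR = 0.57/0.35 = 1.6286.
Prior odds = 0.3812/1.6286 = 0.2341, so P(A) = 0.2341/(1+0.2341) ≈ 0.19.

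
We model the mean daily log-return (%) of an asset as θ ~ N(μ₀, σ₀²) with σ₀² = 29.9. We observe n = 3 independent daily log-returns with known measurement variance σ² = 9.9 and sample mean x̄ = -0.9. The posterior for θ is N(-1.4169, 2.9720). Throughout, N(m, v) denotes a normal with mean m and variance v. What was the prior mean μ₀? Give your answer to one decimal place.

With known observation variance, the Normal–Normal posterior has precision τ_n = τ₀ + n/σ² and mean μ_n = (τ₀μ₀ + (n/σ²)x̄)/τ_n.
Here τ₀ = 1/29.9 = 0.033445 and τ_data = 3/9.9 = 0.303030, so τ_n = 0.336475.
Rearranging for μ₀: μ₀ = (μ_n·τ_n − τ_data·x̄)/τ₀ = (-1.4169·0.336475 − 0.303030·-0.9) / 0.033445 = -0.204024/0.033445 ≈ -6.1.

μ₀ = -6.1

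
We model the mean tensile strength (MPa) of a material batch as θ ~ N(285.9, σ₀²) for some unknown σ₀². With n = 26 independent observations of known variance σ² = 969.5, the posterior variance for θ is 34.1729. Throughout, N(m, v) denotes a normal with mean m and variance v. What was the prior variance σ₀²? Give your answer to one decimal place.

σ₀² = 409.0

For the Normal–Normal model with known σ², precisions add: τ_n = τ₀ + n/σ².
So 1/σ₀² = 1/34.1729 − 26/969.5 = 0.029263 − 0.026818 = 0.002445.
Hence σ₀² = 1/0.002445 ≈ 409.0.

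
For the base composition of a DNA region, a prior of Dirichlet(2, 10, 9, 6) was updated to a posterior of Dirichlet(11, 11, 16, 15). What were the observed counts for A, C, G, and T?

For a Dirichlet(α) prior with multinomial counts c, the posterior is Dirichlet(α + c) componentwise.
Counts are posterior − prior componentwise: 11−2=9, 11−10=1, 16−9=7, 15−6=9.

counts (9, 1, 7, 9)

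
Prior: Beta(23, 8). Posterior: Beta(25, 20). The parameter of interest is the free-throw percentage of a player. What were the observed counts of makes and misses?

Beta is conjugate to the binomial likelihood: posterior = Beta(a+s, b+f).
So s = 25 − 23 = 2 and f = 20 − 8 = 12.

2 makes and 12 misses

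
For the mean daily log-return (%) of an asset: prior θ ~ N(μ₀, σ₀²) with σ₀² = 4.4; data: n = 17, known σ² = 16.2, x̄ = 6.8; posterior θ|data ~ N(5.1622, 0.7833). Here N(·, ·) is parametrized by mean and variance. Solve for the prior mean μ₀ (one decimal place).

μ₀ = -2.4

The posterior mean is a precision-weighted average: μ_n = (τ₀μ₀ + τ_data·x̄)/(τ₀+τ_data), with τ₀=1/σ₀² and τ_data=n/σ².
Here τ₀ = 1/4.4 = 0.227273 and τ_data = 17/16.2 = 1.049383, so τ_n = 1.276656.
Rearranging for μ₀: μ₀ = (μ_n·τ_n − τ_data·x̄)/τ₀ = (5.1622·1.276656 − 1.049383·6.8) / 0.227273 = -0.545451/0.227273 ≈ -2.4.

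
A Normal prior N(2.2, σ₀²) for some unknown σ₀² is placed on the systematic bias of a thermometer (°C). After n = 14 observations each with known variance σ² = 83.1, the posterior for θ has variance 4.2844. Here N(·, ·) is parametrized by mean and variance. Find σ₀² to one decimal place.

σ₀² = 15.4

For the Normal–Normal model with known σ², precisions add: τ_n = τ₀ + n/σ².
So 1/σ₀² = 1/4.2844 − 14/83.1 = 0.233405 − 0.168472 = 0.064933.
Hence σ₀² = 1/0.064933 ≈ 15.4.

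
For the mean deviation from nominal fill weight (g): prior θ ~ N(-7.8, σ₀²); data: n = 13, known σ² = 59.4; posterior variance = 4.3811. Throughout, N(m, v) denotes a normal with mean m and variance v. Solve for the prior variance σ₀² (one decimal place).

σ₀² = 106.4

For the Normal–Normal model with known σ², precisions add: τ_n = τ₀ + n/σ².
So 1/σ₀² = 1/4.3811 − 13/59.4 = 0.228253 − 0.218855 = 0.009398.
Hence σ₀² = 1/0.009398 ≈ 106.4.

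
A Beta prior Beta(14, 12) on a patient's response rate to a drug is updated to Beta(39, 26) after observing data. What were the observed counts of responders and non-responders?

25 responders and 14 non-responders

Under Beta–binomial conjugacy the posterior parameters are (α+s, β+f).
Match parameters: s=39−14=25, f=26−12=14.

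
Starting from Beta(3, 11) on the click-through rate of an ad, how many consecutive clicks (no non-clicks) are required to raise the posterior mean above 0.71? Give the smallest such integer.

After k clicks and 0 non-clicks the posterior is Beta(3+k, 11), with mean (3+k)/(3+11+k).
Set (3+k)/(14+k) > 0.71 and solve: k > (0.71·14 − 3)/(1 − 0.71) = 23.931.
The smallest integer exceeding 23.931 is 24, and checking k=24: (27)/(38) = 0.7105 > 0.71.

k = 24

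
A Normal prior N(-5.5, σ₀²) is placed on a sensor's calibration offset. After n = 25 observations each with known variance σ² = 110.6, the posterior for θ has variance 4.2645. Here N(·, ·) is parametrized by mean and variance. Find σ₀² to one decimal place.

For the Normal–Normal model with known σ², precisions add: τ_n = τ₀ + n/σ².
So 1/σ₀² = 1/4.2645 − 25/110.6 = 0.234494 − 0.226040 = 0.008454.
Hence σ₀² = 1/0.008454 ≈ 118.3.

σ₀² = 118.3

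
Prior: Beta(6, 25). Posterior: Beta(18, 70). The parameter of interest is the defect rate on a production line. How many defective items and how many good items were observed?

12 defective items and 45 good items

Beta is conjugate to the binomial likelihood: posterior = Beta(α+s, β+f).
So s = 18 − 6 = 12 and f = 70 − 25 = 45.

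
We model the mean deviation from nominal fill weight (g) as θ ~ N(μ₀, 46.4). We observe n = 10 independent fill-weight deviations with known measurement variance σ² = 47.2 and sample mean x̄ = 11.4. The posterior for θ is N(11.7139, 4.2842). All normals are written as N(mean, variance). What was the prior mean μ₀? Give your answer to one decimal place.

With known observation variance, the Normal–Normal posterior has precision τ_n = τ₀ + n/σ² and mean μ_n = (τ₀μ₀ + (n/σ²)x̄)/τ_n.
Here τ₀ = 1/46.4 = 0.021552 and τ_data = 10/47.2 = 0.211864, so τ_n = 0.233416.
Rearranging for μ₀: μ₀ = (μ_n·τ_n − τ_data·x̄)/τ₀ = (11.7139·0.233416 − 0.211864·11.4) / 0.021552 = 0.318962/0.021552 ≈ 14.8.

μ₀ = 14.8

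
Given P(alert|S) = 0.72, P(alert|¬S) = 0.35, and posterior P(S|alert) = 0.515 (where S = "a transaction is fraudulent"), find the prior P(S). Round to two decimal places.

Bayes' rule in odds form gives O(S|E) = O(S)·[P(E|S)/P(E|¬S)], hence O(S) = O(S|E)/LR.
Posterior odds = 0.515/(1−0.515) = 1.0619. LR = 0.72/0.35 = 2.0571.
Prior odds = 1.0619/2.0571 = 0.5162, so P(S) = 0.5162/(1+0.5162) ≈ 0.34.

P(S) = 0.34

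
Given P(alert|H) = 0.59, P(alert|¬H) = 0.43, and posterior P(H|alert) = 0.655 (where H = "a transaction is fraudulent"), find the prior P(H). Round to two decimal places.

Bayes' rule in odds form gives O(H|E) = O(H)·[P(E|H)/P(E|¬H)], hence O(H) = O(H|E)/LR.
Posterior odds = 0.655/(1−0.655) = 1.8986. LR = 0.59/0.43 = 1.3721.
Prior odds = 1.8986/1.3721 = 1.3837, so P(H) = 1.3837/(1+1.3837) ≈ 0.58.

P(H) = 0.58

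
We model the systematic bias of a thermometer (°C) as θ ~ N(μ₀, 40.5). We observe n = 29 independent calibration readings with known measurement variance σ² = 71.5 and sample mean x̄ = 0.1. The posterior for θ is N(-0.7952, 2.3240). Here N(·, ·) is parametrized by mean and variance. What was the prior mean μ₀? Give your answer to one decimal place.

μ₀ = -15.5

With known observation variance, the Normal–Normal posterior has precision τ_n = τ₀ + n/σ² and mean μ_n = (τ₀μ₀ + (n/σ²)x̄)/τ_n.
Here τ₀ = 1/40.5 = 0.024691 and τ_data = 29/71.5 = 0.405594, so τ_n = 0.430285.
Rearranging for μ₀: μ₀ = (μ_n·τ_n − τ_data·x̄)/τ₀ = (-0.7952·0.430285 − 0.405594·0.1) / 0.024691 = -0.382722/0.024691 ≈ -15.5.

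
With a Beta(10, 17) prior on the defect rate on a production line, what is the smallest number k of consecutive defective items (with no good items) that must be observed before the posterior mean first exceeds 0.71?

After k defective items and 0 good items the posterior is Beta(10+k, 17), with mean (10+k)/(10+17+k).
Set (10+k)/(27+k) > 0.71 and solve: k > (0.71·27 − 10)/(1 − 0.71) = 31.621.
The smallest integer exceeding 31.621 is 32.

k = 32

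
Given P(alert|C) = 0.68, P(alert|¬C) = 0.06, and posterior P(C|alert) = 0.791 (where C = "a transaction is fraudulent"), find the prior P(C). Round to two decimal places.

In odds form, posterior odds = prior odds × likelihood ratio, so prior odds = posterior odds ÷ LR.
Posterior odds = 0.791/(1−0.791) = 3.7847. LR = 0.68/0.06 = 11.3333.
Prior odds = 3.7847/11.3333 = 0.3339, so P(C) = 0.3339/(1+0.3339) ≈ 0.25.

P(C) = 0.25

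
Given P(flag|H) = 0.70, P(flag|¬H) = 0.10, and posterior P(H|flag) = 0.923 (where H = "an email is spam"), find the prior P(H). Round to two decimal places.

P(H) = 0.63

In odds form, posterior odds = prior odds × likelihood ratio, so prior odds = posterior odds ÷ LR.
Posterior odds = 0.923/(1−0.923) = 11.9870. LR = 0.70/0.10 = 7.0000.
Prior odds = 11.9870/7.0000 = 1.7124, so P(H) = 1.7124/(1+1.7124) ≈ 0.63.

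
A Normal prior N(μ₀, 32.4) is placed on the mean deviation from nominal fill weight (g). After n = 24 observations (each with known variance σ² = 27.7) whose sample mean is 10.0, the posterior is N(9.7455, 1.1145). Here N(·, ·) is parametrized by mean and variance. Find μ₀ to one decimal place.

μ₀ = 2.6

With known observation variance, the Normal–Normal posterior has precision τ_n = τ₀ + n/σ² and mean μ_n = (τ₀μ₀ + (n/σ²)x̄)/τ_n.
Here τ₀ = 1/32.4 = 0.030864 and τ_data = 24/27.7 = 0.866426, so τ_n = 0.897290.
Rearranging for μ₀: μ₀ = (μ_n·τ_n − τ_data·x̄)/τ₀ = (9.7455·0.897290 − 0.866426·10.0) / 0.030864 = 0.080280/0.030864 ≈ 2.6.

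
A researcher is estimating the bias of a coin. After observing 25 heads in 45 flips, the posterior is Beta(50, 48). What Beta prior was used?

Under Beta–binomial conjugacy the posterior parameters are (a+s, b+f).
So a = 50 − 25 = 25 and b = 48 − 20 = 28.

Beta(25, 28)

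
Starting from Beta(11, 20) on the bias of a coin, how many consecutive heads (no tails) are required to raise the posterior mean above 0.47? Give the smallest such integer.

k = 7

After k heads and 0 tails the posterior is Beta(11+k, 20), with mean (11+k)/(11+20+k).
Set (11+k)/(31+k) > 0.47 and solve: k > (0.47·31 − 11)/(1 − 0.47) = 6.736.
The smallest integer exceeding 6.736 is 7.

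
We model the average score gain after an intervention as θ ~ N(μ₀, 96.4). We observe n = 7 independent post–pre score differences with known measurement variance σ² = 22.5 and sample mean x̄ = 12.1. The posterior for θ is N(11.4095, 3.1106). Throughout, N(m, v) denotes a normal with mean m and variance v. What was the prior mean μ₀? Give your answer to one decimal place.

μ₀ = -9.3

With known observation variance, the Normal–Normal posterior has precision τ_n = τ₀ + n/σ² and mean μ_n = (τ₀μ₀ + (n/σ²)x̄)/τ_n.
Here τ₀ = 1/96.4 = 0.010373 and τ_data = 7/22.5 = 0.311111, so τ_n = 0.321484.
Rearranging for μ₀: μ₀ = (μ_n·τ_n − τ_data·x̄)/τ₀ = (11.4095·0.321484 − 0.311111·12.1) / 0.010373 = -0.096471/0.010373 ≈ -9.3.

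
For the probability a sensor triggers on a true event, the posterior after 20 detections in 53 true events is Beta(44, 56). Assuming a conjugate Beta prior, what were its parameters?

Beta(24, 23)

Under Beta–binomial conjugacy the posterior parameters are (a+s, b+f).
So a = 44 − 20 = 24 and b = 56 − 33 = 23.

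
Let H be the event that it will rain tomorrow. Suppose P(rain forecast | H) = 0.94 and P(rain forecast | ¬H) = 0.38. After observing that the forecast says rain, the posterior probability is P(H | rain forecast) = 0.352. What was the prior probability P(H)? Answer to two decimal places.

P(H) = 0.18

Bayes' rule in odds form gives O(H|E) = O(H)·[P(E|H)/P(E|¬H)], hence O(H) = O(H|E)/LR.
Posterior odds = 0.352/(1−0.352) = 0.5432. LR = 0.94/0.38 = 2.4737.
Prior odds = 0.5432/2.4737 = 0.2196, so P(H) = 0.2196/(1+0.2196) ≈ 0.18.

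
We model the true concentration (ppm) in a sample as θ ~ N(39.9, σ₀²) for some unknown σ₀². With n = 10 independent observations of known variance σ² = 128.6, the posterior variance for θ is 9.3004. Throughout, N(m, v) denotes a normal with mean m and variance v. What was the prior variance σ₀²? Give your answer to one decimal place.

For the Normal–Normal model with known σ², precisions add: τ_n = τ₀ + n/σ².
So 1/σ₀² = 1/9.3004 − 10/128.6 = 0.107522 − 0.077760 = 0.029762.
Hence σ₀² = 1/0.029762 ≈ 33.6.

σ₀² = 33.6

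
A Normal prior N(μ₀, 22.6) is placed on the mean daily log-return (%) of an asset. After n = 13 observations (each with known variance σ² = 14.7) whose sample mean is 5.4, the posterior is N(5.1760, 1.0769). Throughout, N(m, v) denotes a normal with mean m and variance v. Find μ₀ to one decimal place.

μ₀ = 0.7

With known observation variance, the Normal–Normal posterior has precision τ_n = τ₀ + n/σ² and mean μ_n = (τ₀μ₀ + (n/σ²)x̄)/τ_n.
Here τ₀ = 1/22.6 = 0.044248 and τ_data = 13/14.7 = 0.884354, so τ_n = 0.928602.
Rearranging for μ₀: μ₀ = (μ_n·τ_n − τ_data·x̄)/τ₀ = (5.1760·0.928602 − 0.884354·5.4) / 0.044248 = 0.030932/0.044248 ≈ 0.7.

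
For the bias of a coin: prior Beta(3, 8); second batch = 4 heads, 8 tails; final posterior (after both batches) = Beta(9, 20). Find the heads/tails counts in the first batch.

2 heads and 4 tails

Because Beta–binomial updating is additive in the counts, the combined data contributed (α_post−α_prior, β_post−β_prior) successes and failures.
Total across both batches: 9−3=6 heads, 20−8=12 tails.
Subtract the second batch: 6−4=2 heads and 12−8=4 tails.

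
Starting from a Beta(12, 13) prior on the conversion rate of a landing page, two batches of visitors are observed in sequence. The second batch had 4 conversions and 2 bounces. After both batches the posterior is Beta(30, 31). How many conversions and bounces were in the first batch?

14 conversions and 16 bounces

Sequential conjugate updates are equivalent to a single update on the pooled data, so total successes = posterior α − prior α and total failures = posterior β − prior β.
Total across both batches: 30−12=18 conversions, 31−13=18 bounces.
Subtract the second batch: 18−4=14 conversions and 18−2=16 bounces.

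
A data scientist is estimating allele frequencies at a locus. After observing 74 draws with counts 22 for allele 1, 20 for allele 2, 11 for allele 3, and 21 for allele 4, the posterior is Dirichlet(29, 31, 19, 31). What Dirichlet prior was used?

For a Dirichlet(α) prior with multinomial counts c, the posterior is Dirichlet(α + c) componentwise.
Subtract each count from the matching posterior parameter: 29−22=7, 31−20=11, 19−11=8, 31−21=10.

Dirichlet(7, 11, 8, 10)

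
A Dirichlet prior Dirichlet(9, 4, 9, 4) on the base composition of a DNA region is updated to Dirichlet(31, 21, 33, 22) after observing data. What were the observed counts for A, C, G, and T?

counts (22, 17, 24, 18)

For a Dirichlet(α) prior with multinomial counts c, the posterior is Dirichlet(α + c) componentwise.
Counts are posterior − prior componentwise: 31−9=22, 21−4=17, 33−9=24, 22−4=18.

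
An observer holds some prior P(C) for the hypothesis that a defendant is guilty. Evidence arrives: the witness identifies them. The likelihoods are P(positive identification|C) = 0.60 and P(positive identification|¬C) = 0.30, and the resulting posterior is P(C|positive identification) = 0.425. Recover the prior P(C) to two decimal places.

Bayes' rule in odds form gives O(C|E) = O(C)·[P(E|C)/P(E|¬C)], hence O(C) = O(C|E)/LR.
Posterior odds = 0.425/(1−0.425) = 0.7391. LR = 0.60/0.30 = 2.0000.
Prior odds = 0.7391/2.0000 = 0.3695, so P(C) = 0.3695/(1+0.3695) ≈ 0.27.

P(C) = 0.27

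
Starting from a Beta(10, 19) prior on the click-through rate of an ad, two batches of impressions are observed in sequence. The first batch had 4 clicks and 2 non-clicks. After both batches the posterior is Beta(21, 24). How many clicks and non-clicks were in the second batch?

Because Beta–binomial updating is additive in the counts, the combined data contributed (α_post−α_prior, β_post−β_prior) successes and failures.
Total across both batches: 21−10=11 clicks, 24−19=5 non-clicks.
Subtract the first batch: 11−4=7 clicks and 5−2=3 non-clicks.

7 clicks and 3 non-clicks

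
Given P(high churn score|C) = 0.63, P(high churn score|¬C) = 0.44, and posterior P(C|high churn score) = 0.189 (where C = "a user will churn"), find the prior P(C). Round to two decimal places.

P(C) = 0.14

In odds form, posterior odds = prior odds × likelihood ratio, so prior odds = posterior odds ÷ LR.
Posterior odds = 0.189/(1−0.189) = 0.2330. LR = 0.63/0.44 = 1.4318.
Prior odds = 0.2330/1.4318 = 0.1627, so P(C) = 0.1627/(1+0.1627) ≈ 0.14.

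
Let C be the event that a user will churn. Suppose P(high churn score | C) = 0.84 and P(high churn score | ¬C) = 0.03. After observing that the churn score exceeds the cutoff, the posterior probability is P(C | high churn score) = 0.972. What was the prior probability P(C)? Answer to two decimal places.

P(C) = 0.55

In odds form, posterior odds = prior odds × likelihood ratio, so prior odds = posterior odds ÷ LR.
Posterior odds = 0.972/(1−0.972) = 34.7143. LR = 0.84/0.03 = 28.0000.
Prior odds = 34.7143/28.0000 = 1.2398, so P(C) = 1.2398/(1+1.2398) ≈ 0.55.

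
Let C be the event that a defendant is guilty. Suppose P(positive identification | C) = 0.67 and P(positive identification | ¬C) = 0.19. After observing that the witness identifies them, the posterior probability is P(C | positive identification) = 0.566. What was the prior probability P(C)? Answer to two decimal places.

Bayes' rule in odds form gives O(C|E) = O(C)·[P(E|C)/P(E|¬C)], hence O(C) = O(C|E)/LR.
Posterior odds = 0.566/(1−0.566) = 1.3041. LR = 0.67/0.19 = 3.5263.
Prior odds = 1.3041/3.5263 = 0.3698, so P(C) = 0.3698/(1+0.3698) ≈ 0.27.

P(C) = 0.27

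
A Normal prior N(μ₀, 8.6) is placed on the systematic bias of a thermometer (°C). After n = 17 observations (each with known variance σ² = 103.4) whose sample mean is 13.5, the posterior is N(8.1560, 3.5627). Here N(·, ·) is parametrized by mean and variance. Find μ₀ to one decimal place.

The posterior mean is a precision-weighted average: μ_n = (τ₀μ₀ + τ_data·x̄)/(τ₀+τ_data), with τ₀=1/σ₀² and τ_data=n/σ².
Here τ₀ = 1/8.6 = 0.116279 and τ_data = 17/103.4 = 0.164410, so τ_n = 0.280689.
Rearranging for μ₀: μ₀ = (μ_n·τ_n − τ_data·x̄)/τ₀ = (8.1560·0.280689 − 0.164410·13.5) / 0.116279 = 0.069764/0.116279 ≈ 0.6.

μ₀ = 0.6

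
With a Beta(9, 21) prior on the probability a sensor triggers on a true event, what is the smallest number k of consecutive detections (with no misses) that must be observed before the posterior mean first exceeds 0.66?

k = 32

After k detections and 0 misses the posterior is Beta(9+k, 21), with mean (9+k)/(9+21+k).
Set (9+k)/(30+k) > 0.66 and solve: k > (0.66·30 − 9)/(1 − 0.66) = 31.765.
The smallest integer exceeding 31.765 is 32.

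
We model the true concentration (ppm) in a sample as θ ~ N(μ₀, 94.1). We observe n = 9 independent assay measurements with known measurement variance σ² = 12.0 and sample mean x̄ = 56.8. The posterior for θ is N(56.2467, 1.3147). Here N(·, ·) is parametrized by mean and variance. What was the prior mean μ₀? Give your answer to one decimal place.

The posterior mean is a precision-weighted average: μ_n = (τ₀μ₀ + τ_data·x̄)/(τ₀+τ_data), with τ₀=1/σ₀² and τ_data=n/σ².
Here τ₀ = 1/94.1 = 0.010627 and τ_data = 9/12.0 = 0.750000, so τ_n = 0.760627.
Rearranging for μ₀: μ₀ = (μ_n·τ_n − τ_data·x̄)/τ₀ = (56.2467·0.760627 − 0.750000·56.8) / 0.010627 = 0.182759/0.010627 ≈ 17.2.

μ₀ = 17.2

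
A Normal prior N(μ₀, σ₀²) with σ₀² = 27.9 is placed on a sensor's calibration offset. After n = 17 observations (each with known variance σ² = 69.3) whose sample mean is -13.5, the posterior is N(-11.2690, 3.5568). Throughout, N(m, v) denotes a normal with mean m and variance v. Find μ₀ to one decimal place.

μ₀ = 4.0

With known observation variance, the Normal–Normal posterior has precision τ_n = τ₀ + n/σ² and mean μ_n = (τ₀μ₀ + (n/σ²)x̄)/τ_n.
Here τ₀ = 1/27.9 = 0.035842 and τ_data = 17/69.3 = 0.245310, so τ_n = 0.281152.
Rearranging for μ₀: μ₀ = (μ_n·τ_n − τ_data·x̄)/τ₀ = (-11.2690·0.281152 − 0.245310·-13.5) / 0.035842 = 0.143383/0.035842 ≈ 4.0.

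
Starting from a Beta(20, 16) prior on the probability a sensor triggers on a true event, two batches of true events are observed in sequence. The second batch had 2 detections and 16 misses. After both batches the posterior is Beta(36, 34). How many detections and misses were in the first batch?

14 detections and 2 misses

Sequential conjugate updates are equivalent to a single update on the pooled data, so total successes = posterior α − prior α and total failures = posterior β − prior β.
Total across both batches: 36−20=16 detections, 34−16=18 misses.
Subtract the second batch: 16−2=14 detections and 18−16=2 misses.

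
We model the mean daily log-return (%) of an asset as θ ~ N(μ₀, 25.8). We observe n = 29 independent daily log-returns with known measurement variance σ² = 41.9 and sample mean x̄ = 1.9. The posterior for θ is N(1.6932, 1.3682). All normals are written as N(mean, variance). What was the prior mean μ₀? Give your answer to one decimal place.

With known observation variance, the Normal–Normal posterior has precision τ_n = τ₀ + n/σ² and mean μ_n = (τ₀μ₀ + (n/σ²)x̄)/τ_n.
Here τ₀ = 1/25.8 = 0.038760 and τ_data = 29/41.9 = 0.692124, so τ_n = 0.730884.
Rearranging for μ₀: μ₀ = (μ_n·τ_n − τ_data·x̄)/τ₀ = (1.6932·0.730884 − 0.692124·1.9) / 0.038760 = -0.077503/0.038760 ≈ -2.0.

μ₀ = -2.0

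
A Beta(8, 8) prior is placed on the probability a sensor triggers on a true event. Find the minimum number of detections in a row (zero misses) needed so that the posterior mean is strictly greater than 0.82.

k = 29

After k detections and 0 misses the posterior is Beta(8+k, 8), with mean (8+k)/(8+8+k).
Set (8+k)/(16+k) > 0.82 and solve: k > (0.82·16 − 8)/(1 − 0.82) = 28.444.
The smallest integer exceeding 28.444 is 29, and checking k=29: (37)/(45) = 0.8222 > 0.82.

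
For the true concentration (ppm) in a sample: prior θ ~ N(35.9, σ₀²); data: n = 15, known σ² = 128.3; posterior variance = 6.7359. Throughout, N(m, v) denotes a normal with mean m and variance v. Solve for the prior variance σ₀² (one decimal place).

For the Normal–Normal model with known σ², precisions add: τ_n = τ₀ + n/σ².
So 1/σ₀² = 1/6.7359 − 15/128.3 = 0.148458 − 0.116913 = 0.031545.
Hence σ₀² = 1/0.031545 ≈ 31.7.

σ₀² = 31.7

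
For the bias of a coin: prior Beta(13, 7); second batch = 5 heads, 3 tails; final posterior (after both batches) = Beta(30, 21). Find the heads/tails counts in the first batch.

Sequential conjugate updates are equivalent to a single update on the pooled data, so total successes = posterior α − prior α and total failures = posterior β − prior β.
Total across both batches: 30−13=17 heads, 21−7=14 tails.
Subtract the second batch: 17−5=12 heads and 14−3=11 tails.

12 heads and 11 tails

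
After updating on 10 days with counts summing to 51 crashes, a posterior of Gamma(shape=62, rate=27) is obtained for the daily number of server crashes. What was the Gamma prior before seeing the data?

A Gamma(α, β) prior (rate parametrization) on a Poisson rate with n observations summing to S gives posterior Gamma(α+S, β+n).
So α = 62 − 51 = 11 and β = 27 − 10 = 17.

Gamma(shape=11, rate=17)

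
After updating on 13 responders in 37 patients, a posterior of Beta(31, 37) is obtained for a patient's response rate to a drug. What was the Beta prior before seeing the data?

A Beta(a, b) prior with s successes and f failures in binomial data gives a Beta(a+s, b+f) posterior.
Subtract the data counts: 31−13=18, 37−24=13.

Beta(18, 13)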